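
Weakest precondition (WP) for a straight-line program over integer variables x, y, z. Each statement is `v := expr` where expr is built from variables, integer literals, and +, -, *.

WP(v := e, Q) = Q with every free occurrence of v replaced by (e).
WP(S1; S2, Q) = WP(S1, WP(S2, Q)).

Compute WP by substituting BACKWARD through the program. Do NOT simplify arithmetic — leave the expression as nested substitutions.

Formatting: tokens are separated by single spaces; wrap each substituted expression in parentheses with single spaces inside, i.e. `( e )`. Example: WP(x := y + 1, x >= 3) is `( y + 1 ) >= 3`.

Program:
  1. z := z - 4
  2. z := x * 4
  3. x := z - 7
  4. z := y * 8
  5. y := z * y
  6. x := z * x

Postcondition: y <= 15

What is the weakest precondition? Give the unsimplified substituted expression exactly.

Answer: ( ( y * 8 ) * y ) <= 15

Derivation:
post: y <= 15
stmt 6: x := z * x  -- replace 0 occurrence(s) of x with (z * x)
  => y <= 15
stmt 5: y := z * y  -- replace 1 occurrence(s) of y with (z * y)
  => ( z * y ) <= 15
stmt 4: z := y * 8  -- replace 1 occurrence(s) of z with (y * 8)
  => ( ( y * 8 ) * y ) <= 15
stmt 3: x := z - 7  -- replace 0 occurrence(s) of x with (z - 7)
  => ( ( y * 8 ) * y ) <= 15
stmt 2: z := x * 4  -- replace 0 occurrence(s) of z with (x * 4)
  => ( ( y * 8 ) * y ) <= 15
stmt 1: z := z - 4  -- replace 0 occurrence(s) of z with (z - 4)
  => ( ( y * 8 ) * y ) <= 15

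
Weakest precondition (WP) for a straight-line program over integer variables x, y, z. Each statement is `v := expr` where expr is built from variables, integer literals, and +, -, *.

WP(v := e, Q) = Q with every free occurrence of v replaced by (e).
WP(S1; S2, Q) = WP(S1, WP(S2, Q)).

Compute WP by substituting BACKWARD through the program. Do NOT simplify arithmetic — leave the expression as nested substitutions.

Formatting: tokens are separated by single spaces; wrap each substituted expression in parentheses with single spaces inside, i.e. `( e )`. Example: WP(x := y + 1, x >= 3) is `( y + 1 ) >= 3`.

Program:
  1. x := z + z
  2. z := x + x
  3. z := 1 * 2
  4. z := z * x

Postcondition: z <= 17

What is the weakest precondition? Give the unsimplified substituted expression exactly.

post: z <= 17
stmt 4: z := z * x  -- replace 1 occurrence(s) of z with (z * x)
  => ( z * x ) <= 17
stmt 3: z := 1 * 2  -- replace 1 occurrence(s) of z with (1 * 2)
  => ( ( 1 * 2 ) * x ) <= 17
stmt 2: z := x + x  -- replace 0 occurrence(s) of z with (x + x)
  => ( ( 1 * 2 ) * x ) <= 17
stmt 1: x := z + z  -- replace 1 occurrence(s) of x with (z + z)
  => ( ( 1 * 2 ) * ( z + z ) ) <= 17

Answer: ( ( 1 * 2 ) * ( z + z ) ) <= 17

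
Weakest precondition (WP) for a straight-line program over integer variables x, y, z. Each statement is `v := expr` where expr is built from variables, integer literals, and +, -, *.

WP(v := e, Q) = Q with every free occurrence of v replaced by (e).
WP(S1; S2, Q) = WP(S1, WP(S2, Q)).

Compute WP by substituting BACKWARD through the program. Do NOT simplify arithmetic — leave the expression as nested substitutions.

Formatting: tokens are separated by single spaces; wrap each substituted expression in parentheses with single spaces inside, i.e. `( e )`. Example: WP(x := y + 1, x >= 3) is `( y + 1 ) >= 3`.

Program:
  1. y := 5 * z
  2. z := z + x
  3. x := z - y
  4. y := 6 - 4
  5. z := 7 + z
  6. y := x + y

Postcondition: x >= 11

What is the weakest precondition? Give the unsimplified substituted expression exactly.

Answer: ( ( z + x ) - ( 5 * z ) ) >= 11

Derivation:
post: x >= 11
stmt 6: y := x + y  -- replace 0 occurrence(s) of y with (x + y)
  => x >= 11
stmt 5: z := 7 + z  -- replace 0 occurrence(s) of z with (7 + z)
  => x >= 11
stmt 4: y := 6 - 4  -- replace 0 occurrence(s) of y with (6 - 4)
  => x >= 11
stmt 3: x := z - y  -- replace 1 occurrence(s) of x with (z - y)
  => ( z - y ) >= 11
stmt 2: z := z + x  -- replace 1 occurrence(s) of z with (z + x)
  => ( ( z + x ) - y ) >= 11
stmt 1: y := 5 * z  -- replace 1 occurrence(s) of y with (5 * z)
  => ( ( z + x ) - ( 5 * z ) ) >= 11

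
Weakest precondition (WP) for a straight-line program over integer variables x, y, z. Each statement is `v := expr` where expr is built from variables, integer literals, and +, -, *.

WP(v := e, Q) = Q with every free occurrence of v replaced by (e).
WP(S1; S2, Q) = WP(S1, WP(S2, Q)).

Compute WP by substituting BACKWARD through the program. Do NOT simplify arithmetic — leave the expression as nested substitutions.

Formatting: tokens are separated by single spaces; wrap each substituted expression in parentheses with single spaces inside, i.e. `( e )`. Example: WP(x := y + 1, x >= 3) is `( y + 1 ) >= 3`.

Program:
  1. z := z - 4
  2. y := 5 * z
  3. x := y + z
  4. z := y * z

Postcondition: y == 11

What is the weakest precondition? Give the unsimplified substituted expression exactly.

post: y == 11
stmt 4: z := y * z  -- replace 0 occurrence(s) of z with (y * z)
  => y == 11
stmt 3: x := y + z  -- replace 0 occurrence(s) of x with (y + z)
  => y == 11
stmt 2: y := 5 * z  -- replace 1 occurrence(s) of y with (5 * z)
  => ( 5 * z ) == 11
stmt 1: z := z - 4  -- replace 1 occurrence(s) of z with (z - 4)
  => ( 5 * ( z - 4 ) ) == 11

Answer: ( 5 * ( z - 4 ) ) == 11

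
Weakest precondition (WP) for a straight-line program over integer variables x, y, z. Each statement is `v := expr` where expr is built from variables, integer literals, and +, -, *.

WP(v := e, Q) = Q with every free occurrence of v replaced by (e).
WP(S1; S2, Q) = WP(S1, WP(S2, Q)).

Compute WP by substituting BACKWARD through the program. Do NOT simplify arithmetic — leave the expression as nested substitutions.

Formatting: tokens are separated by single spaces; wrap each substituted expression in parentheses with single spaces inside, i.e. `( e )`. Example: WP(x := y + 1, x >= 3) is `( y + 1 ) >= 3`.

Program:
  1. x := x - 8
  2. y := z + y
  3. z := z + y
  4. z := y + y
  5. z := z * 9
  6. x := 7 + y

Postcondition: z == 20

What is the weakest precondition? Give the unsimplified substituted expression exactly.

post: z == 20
stmt 6: x := 7 + y  -- replace 0 occurrence(s) of x with (7 + y)
  => z == 20
stmt 5: z := z * 9  -- replace 1 occurrence(s) of z with (z * 9)
  => ( z * 9 ) == 20
stmt 4: z := y + y  -- replace 1 occurrence(s) of z with (y + y)
  => ( ( y + y ) * 9 ) == 20
stmt 3: z := z + y  -- replace 0 occurrence(s) of z with (z + y)
  => ( ( y + y ) * 9 ) == 20
stmt 2: y := z + y  -- replace 2 occurrence(s) of y with (z + y)
  => ( ( ( z + y ) + ( z + y ) ) * 9 ) == 20
stmt 1: x := x - 8  -- replace 0 occurrence(s) of x with (x - 8)
  => ( ( ( z + y ) + ( z + y ) ) * 9 ) == 20

Answer: ( ( ( z + y ) + ( z + y ) ) * 9 ) == 20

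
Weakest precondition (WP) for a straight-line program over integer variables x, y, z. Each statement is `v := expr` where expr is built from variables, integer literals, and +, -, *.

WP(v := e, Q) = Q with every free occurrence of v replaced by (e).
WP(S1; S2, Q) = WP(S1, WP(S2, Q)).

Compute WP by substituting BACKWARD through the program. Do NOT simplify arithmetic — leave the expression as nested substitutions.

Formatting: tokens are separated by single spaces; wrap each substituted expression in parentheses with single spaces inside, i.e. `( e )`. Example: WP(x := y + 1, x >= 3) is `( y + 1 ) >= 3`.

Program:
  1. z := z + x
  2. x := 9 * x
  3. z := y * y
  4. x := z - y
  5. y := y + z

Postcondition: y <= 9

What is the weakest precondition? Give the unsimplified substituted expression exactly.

post: y <= 9
stmt 5: y := y + z  -- replace 1 occurrence(s) of y with (y + z)
  => ( y + z ) <= 9
stmt 4: x := z - y  -- replace 0 occurrence(s) of x with (z - y)
  => ( y + z ) <= 9
stmt 3: z := y * y  -- replace 1 occurrence(s) of z with (y * y)
  => ( y + ( y * y ) ) <= 9
stmt 2: x := 9 * x  -- replace 0 occurrence(s) of x with (9 * x)
  => ( y + ( y * y ) ) <= 9
stmt 1: z := z + x  -- replace 0 occurrence(s) of z with (z + x)
  => ( y + ( y * y ) ) <= 9

Answer: ( y + ( y * y ) ) <= 9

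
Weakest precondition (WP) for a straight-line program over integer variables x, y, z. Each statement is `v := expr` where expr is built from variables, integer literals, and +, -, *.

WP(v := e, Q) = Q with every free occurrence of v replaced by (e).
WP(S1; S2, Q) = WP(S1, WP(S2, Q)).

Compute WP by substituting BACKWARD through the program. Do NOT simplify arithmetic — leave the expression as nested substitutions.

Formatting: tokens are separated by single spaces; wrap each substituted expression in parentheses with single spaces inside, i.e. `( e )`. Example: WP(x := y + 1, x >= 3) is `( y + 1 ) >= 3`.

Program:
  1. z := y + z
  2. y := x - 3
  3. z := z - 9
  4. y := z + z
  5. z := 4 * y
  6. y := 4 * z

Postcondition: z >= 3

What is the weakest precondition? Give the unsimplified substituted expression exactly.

Answer: ( 4 * ( ( ( y + z ) - 9 ) + ( ( y + z ) - 9 ) ) ) >= 3

Derivation:
post: z >= 3
stmt 6: y := 4 * z  -- replace 0 occurrence(s) of y with (4 * z)
  => z >= 3
stmt 5: z := 4 * y  -- replace 1 occurrence(s) of z with (4 * y)
  => ( 4 * y ) >= 3
stmt 4: y := z + z  -- replace 1 occurrence(s) of y with (z + z)
  => ( 4 * ( z + z ) ) >= 3
stmt 3: z := z - 9  -- replace 2 occurrence(s) of z with (z - 9)
  => ( 4 * ( ( z - 9 ) + ( z - 9 ) ) ) >= 3
stmt 2: y := x - 3  -- replace 0 occurrence(s) of y with (x - 3)
  => ( 4 * ( ( z - 9 ) + ( z - 9 ) ) ) >= 3
stmt 1: z := y + z  -- replace 2 occurrence(s) of z with (y + z)
  => ( 4 * ( ( ( y + z ) - 9 ) + ( ( y + z ) - 9 ) ) ) >= 3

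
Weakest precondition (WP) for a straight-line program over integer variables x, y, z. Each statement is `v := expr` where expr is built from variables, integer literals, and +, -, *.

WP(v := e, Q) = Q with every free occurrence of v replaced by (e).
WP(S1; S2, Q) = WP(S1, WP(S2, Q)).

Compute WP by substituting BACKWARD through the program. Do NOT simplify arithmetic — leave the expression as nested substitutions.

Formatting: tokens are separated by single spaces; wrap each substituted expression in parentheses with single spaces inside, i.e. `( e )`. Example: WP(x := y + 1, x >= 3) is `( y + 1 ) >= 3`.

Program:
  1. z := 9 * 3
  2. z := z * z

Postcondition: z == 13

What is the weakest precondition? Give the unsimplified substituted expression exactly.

post: z == 13
stmt 2: z := z * z  -- replace 1 occurrence(s) of z with (z * z)
  => ( z * z ) == 13
stmt 1: z := 9 * 3  -- replace 2 occurrence(s) of z with (9 * 3)
  => ( ( 9 * 3 ) * ( 9 * 3 ) ) == 13

Answer: ( ( 9 * 3 ) * ( 9 * 3 ) ) == 13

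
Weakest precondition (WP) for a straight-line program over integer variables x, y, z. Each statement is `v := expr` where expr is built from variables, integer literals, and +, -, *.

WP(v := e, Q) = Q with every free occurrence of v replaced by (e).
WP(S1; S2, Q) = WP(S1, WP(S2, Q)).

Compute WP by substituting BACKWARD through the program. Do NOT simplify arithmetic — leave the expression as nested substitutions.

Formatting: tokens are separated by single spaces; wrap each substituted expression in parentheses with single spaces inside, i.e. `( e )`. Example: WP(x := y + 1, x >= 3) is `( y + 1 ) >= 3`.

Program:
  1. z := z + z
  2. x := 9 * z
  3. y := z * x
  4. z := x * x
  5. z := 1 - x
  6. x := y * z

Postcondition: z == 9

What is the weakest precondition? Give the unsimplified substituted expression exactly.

Answer: ( 1 - ( 9 * ( z + z ) ) ) == 9

Derivation:
post: z == 9
stmt 6: x := y * z  -- replace 0 occurrence(s) of x with (y * z)
  => z == 9
stmt 5: z := 1 - x  -- replace 1 occurrence(s) of z with (1 - x)
  => ( 1 - x ) == 9
stmt 4: z := x * x  -- replace 0 occurrence(s) of z with (x * x)
  => ( 1 - x ) == 9
stmt 3: y := z * x  -- replace 0 occurrence(s) of y with (z * x)
  => ( 1 - x ) == 9
stmt 2: x := 9 * z  -- replace 1 occurrence(s) of x with (9 * z)
  => ( 1 - ( 9 * z ) ) == 9
stmt 1: z := z + z  -- replace 1 occurrence(s) of z with (z + z)
  => ( 1 - ( 9 * ( z + z ) ) ) == 9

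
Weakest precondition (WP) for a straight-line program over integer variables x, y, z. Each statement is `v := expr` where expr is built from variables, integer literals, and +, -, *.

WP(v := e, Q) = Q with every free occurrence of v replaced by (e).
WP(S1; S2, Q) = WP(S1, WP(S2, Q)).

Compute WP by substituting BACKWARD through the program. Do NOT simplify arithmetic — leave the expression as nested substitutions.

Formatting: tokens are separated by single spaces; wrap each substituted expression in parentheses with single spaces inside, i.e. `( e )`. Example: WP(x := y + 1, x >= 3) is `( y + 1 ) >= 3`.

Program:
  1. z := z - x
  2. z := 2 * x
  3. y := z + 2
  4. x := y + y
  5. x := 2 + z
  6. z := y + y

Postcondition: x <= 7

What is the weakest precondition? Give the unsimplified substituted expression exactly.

post: x <= 7
stmt 6: z := y + y  -- replace 0 occurrence(s) of z with (y + y)
  => x <= 7
stmt 5: x := 2 + z  -- replace 1 occurrence(s) of x with (2 + z)
  => ( 2 + z ) <= 7
stmt 4: x := y + y  -- replace 0 occurrence(s) of x with (y + y)
  => ( 2 + z ) <= 7
stmt 3: y := z + 2  -- replace 0 occurrence(s) of y with (z + 2)
  => ( 2 + z ) <= 7
stmt 2: z := 2 * x  -- replace 1 occurrence(s) of z with (2 * x)
  => ( 2 + ( 2 * x ) ) <= 7
stmt 1: z := z - x  -- replace 0 occurrence(s) of z with (z - x)
  => ( 2 + ( 2 * x ) ) <= 7

Answer: ( 2 + ( 2 * x ) ) <= 7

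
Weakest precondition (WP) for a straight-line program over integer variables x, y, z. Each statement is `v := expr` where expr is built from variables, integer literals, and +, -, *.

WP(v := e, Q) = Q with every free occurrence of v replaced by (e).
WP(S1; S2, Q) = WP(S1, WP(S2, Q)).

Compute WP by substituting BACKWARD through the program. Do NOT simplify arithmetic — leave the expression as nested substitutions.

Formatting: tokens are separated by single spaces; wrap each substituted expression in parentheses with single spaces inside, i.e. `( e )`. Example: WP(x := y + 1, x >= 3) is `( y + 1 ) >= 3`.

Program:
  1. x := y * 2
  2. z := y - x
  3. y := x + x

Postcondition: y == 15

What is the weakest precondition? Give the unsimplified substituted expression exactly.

Answer: ( ( y * 2 ) + ( y * 2 ) ) == 15

Derivation:
post: y == 15
stmt 3: y := x + x  -- replace 1 occurrence(s) of y with (x + x)
  => ( x + x ) == 15
stmt 2: z := y - x  -- replace 0 occurrence(s) of z with (y - x)
  => ( x + x ) == 15
stmt 1: x := y * 2  -- replace 2 occurrence(s) of x with (y * 2)
  => ( ( y * 2 ) + ( y * 2 ) ) == 15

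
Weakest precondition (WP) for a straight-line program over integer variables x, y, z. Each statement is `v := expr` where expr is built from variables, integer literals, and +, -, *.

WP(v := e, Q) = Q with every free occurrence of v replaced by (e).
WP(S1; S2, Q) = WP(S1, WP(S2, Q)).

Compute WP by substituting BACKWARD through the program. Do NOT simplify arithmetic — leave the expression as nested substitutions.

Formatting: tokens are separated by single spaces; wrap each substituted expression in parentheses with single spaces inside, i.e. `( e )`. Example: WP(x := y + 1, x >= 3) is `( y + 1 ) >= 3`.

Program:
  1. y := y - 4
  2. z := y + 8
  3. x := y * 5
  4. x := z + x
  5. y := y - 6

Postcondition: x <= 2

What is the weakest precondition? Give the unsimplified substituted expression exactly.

Answer: ( ( ( y - 4 ) + 8 ) + ( ( y - 4 ) * 5 ) ) <= 2

Derivation:
post: x <= 2
stmt 5: y := y - 6  -- replace 0 occurrence(s) of y with (y - 6)
  => x <= 2
stmt 4: x := z + x  -- replace 1 occurrence(s) of x with (z + x)
  => ( z + x ) <= 2
stmt 3: x := y * 5  -- replace 1 occurrence(s) of x with (y * 5)
  => ( z + ( y * 5 ) ) <= 2
stmt 2: z := y + 8  -- replace 1 occurrence(s) of z with (y + 8)
  => ( ( y + 8 ) + ( y * 5 ) ) <= 2
stmt 1: y := y - 4  -- replace 2 occurrence(s) of y with (y - 4)
  => ( ( ( y - 4 ) + 8 ) + ( ( y - 4 ) * 5 ) ) <= 2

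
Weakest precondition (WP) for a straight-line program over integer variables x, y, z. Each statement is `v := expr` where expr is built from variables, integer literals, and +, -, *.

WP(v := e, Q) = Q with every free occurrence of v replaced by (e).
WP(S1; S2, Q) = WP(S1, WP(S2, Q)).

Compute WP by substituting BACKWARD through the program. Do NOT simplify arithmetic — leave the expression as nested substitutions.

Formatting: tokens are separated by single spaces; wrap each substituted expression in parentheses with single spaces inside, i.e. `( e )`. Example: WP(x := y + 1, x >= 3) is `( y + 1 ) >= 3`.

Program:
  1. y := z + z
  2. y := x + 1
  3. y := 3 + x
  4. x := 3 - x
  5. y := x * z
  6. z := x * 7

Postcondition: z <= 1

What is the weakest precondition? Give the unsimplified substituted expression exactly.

Answer: ( ( 3 - x ) * 7 ) <= 1

Derivation:
post: z <= 1
stmt 6: z := x * 7  -- replace 1 occurrence(s) of z with (x * 7)
  => ( x * 7 ) <= 1
stmt 5: y := x * z  -- replace 0 occurrence(s) of y with (x * z)
  => ( x * 7 ) <= 1
stmt 4: x := 3 - x  -- replace 1 occurrence(s) of x with (3 - x)
  => ( ( 3 - x ) * 7 ) <= 1
stmt 3: y := 3 + x  -- replace 0 occurrence(s) of y with (3 + x)
  => ( ( 3 - x ) * 7 ) <= 1
stmt 2: y := x + 1  -- replace 0 occurrence(s) of y with (x + 1)
  => ( ( 3 - x ) * 7 ) <= 1
stmt 1: y := z + z  -- replace 0 occurrence(s) of y with (z + z)
  => ( ( 3 - x ) * 7 ) <= 1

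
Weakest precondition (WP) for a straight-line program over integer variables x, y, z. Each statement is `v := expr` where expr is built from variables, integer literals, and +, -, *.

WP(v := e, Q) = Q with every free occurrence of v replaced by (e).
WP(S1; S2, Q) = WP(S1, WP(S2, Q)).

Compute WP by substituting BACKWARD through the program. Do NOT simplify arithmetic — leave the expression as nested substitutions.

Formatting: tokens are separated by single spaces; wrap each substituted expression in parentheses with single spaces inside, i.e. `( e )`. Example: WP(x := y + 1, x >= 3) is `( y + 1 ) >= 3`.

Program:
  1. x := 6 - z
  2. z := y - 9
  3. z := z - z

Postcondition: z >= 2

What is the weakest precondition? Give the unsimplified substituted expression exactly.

post: z >= 2
stmt 3: z := z - z  -- replace 1 occurrence(s) of z with (z - z)
  => ( z - z ) >= 2
stmt 2: z := y - 9  -- replace 2 occurrence(s) of z with (y - 9)
  => ( ( y - 9 ) - ( y - 9 ) ) >= 2
stmt 1: x := 6 - z  -- replace 0 occurrence(s) of x with (6 - z)
  => ( ( y - 9 ) - ( y - 9 ) ) >= 2

Answer: ( ( y - 9 ) - ( y - 9 ) ) >= 2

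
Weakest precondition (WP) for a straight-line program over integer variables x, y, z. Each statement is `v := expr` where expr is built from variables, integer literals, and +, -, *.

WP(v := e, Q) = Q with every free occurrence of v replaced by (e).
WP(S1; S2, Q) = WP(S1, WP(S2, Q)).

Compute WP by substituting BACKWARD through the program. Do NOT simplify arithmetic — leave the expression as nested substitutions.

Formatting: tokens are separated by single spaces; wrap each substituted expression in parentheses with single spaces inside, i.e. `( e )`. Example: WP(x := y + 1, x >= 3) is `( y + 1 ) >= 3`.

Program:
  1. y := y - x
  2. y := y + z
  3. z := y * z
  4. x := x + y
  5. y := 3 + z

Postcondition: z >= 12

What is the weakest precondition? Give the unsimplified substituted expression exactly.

Answer: ( ( ( y - x ) + z ) * z ) >= 12

Derivation:
post: z >= 12
stmt 5: y := 3 + z  -- replace 0 occurrence(s) of y with (3 + z)
  => z >= 12
stmt 4: x := x + y  -- replace 0 occurrence(s) of x with (x + y)
  => z >= 12
stmt 3: z := y * z  -- replace 1 occurrence(s) of z with (y * z)
  => ( y * z ) >= 12
stmt 2: y := y + z  -- replace 1 occurrence(s) of y with (y + z)
  => ( ( y + z ) * z ) >= 12
stmt 1: y := y - x  -- replace 1 occurrence(s) of y with (y - x)
  => ( ( ( y - x ) + z ) * z ) >= 12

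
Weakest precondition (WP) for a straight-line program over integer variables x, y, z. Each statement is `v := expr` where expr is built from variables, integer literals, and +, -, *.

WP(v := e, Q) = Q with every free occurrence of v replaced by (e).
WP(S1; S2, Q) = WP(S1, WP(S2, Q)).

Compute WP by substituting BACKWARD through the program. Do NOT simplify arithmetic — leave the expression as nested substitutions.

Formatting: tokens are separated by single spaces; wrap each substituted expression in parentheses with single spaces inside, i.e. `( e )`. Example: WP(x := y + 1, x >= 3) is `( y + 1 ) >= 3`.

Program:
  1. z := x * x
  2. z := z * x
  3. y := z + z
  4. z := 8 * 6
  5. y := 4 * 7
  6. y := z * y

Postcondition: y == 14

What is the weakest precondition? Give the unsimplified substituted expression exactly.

post: y == 14
stmt 6: y := z * y  -- replace 1 occurrence(s) of y with (z * y)
  => ( z * y ) == 14
stmt 5: y := 4 * 7  -- replace 1 occurrence(s) of y with (4 * 7)
  => ( z * ( 4 * 7 ) ) == 14
stmt 4: z := 8 * 6  -- replace 1 occurrence(s) of z with (8 * 6)
  => ( ( 8 * 6 ) * ( 4 * 7 ) ) == 14
stmt 3: y := z + z  -- replace 0 occurrence(s) of y with (z + z)
  => ( ( 8 * 6 ) * ( 4 * 7 ) ) == 14
stmt 2: z := z * x  -- replace 0 occurrence(s) of z with (z * x)
  => ( ( 8 * 6 ) * ( 4 * 7 ) ) == 14
stmt 1: z := x * x  -- replace 0 occurrence(s) of z with (x * x)
  => ( ( 8 * 6 ) * ( 4 * 7 ) ) == 14

Answer: ( ( 8 * 6 ) * ( 4 * 7 ) ) == 14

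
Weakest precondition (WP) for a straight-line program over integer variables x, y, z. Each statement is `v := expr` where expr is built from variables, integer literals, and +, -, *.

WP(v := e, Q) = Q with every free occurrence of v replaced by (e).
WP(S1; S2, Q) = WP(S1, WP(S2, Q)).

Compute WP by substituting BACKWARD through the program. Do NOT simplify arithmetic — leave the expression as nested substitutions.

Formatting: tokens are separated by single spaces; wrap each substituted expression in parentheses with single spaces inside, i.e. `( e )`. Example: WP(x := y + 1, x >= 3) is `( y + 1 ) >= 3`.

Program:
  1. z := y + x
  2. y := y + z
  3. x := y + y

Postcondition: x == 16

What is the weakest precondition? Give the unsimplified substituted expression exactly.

Answer: ( ( y + ( y + x ) ) + ( y + ( y + x ) ) ) == 16

Derivation:
post: x == 16
stmt 3: x := y + y  -- replace 1 occurrence(s) of x with (y + y)
  => ( y + y ) == 16
stmt 2: y := y + z  -- replace 2 occurrence(s) of y with (y + z)
  => ( ( y + z ) + ( y + z ) ) == 16
stmt 1: z := y + x  -- replace 2 occurrence(s) of z with (y + x)
  => ( ( y + ( y + x ) ) + ( y + ( y + x ) ) ) == 16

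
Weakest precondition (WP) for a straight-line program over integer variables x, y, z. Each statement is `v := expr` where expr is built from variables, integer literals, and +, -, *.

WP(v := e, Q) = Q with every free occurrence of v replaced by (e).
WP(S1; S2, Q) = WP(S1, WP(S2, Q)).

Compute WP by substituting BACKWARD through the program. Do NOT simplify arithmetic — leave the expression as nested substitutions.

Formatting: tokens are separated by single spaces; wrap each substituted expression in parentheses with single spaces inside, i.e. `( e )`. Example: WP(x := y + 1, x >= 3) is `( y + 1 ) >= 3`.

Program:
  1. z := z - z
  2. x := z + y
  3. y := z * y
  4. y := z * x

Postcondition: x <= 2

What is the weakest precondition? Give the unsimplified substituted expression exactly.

Answer: ( ( z - z ) + y ) <= 2

Derivation:
post: x <= 2
stmt 4: y := z * x  -- replace 0 occurrence(s) of y with (z * x)
  => x <= 2
stmt 3: y := z * y  -- replace 0 occurrence(s) of y with (z * y)
  => x <= 2
stmt 2: x := z + y  -- replace 1 occurrence(s) of x with (z + y)
  => ( z + y ) <= 2
stmt 1: z := z - z  -- replace 1 occurrence(s) of z with (z - z)
  => ( ( z - z ) + y ) <= 2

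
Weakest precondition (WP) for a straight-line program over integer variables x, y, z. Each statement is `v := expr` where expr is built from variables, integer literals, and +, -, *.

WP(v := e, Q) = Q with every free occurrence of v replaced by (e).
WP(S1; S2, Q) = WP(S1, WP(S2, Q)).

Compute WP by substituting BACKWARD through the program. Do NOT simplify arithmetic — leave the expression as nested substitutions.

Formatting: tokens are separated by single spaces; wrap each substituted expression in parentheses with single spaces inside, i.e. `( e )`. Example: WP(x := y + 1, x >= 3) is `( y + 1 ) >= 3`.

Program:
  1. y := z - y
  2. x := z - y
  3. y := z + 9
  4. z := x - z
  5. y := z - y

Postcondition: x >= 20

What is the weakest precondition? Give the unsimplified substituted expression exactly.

Answer: ( z - ( z - y ) ) >= 20

Derivation:
post: x >= 20
stmt 5: y := z - y  -- replace 0 occurrence(s) of y with (z - y)
  => x >= 20
stmt 4: z := x - z  -- replace 0 occurrence(s) of z with (x - z)
  => x >= 20
stmt 3: y := z + 9  -- replace 0 occurrence(s) of y with (z + 9)
  => x >= 20
stmt 2: x := z - y  -- replace 1 occurrence(s) of x with (z - y)
  => ( z - y ) >= 20
stmt 1: y := z - y  -- replace 1 occurrence(s) of y with (z - y)
  => ( z - ( z - y ) ) >= 20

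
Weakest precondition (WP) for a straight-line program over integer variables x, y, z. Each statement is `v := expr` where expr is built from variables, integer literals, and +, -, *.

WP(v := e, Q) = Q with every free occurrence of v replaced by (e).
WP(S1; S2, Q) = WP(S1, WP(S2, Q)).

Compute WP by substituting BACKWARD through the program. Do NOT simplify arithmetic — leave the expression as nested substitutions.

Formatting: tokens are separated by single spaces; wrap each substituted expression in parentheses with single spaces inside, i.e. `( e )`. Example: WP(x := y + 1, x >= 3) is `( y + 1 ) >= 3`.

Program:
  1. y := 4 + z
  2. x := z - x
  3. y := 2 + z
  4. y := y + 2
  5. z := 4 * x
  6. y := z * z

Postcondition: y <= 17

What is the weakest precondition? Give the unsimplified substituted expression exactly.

Answer: ( ( 4 * ( z - x ) ) * ( 4 * ( z - x ) ) ) <= 17

Derivation:
post: y <= 17
stmt 6: y := z * z  -- replace 1 occurrence(s) of y with (z * z)
  => ( z * z ) <= 17
stmt 5: z := 4 * x  -- replace 2 occurrence(s) of z with (4 * x)
  => ( ( 4 * x ) * ( 4 * x ) ) <= 17
stmt 4: y := y + 2  -- replace 0 occurrence(s) of y with (y + 2)
  => ( ( 4 * x ) * ( 4 * x ) ) <= 17
stmt 3: y := 2 + z  -- replace 0 occurrence(s) of y with (2 + z)
  => ( ( 4 * x ) * ( 4 * x ) ) <= 17
stmt 2: x := z - x  -- replace 2 occurrence(s) of x with (z - x)
  => ( ( 4 * ( z - x ) ) * ( 4 * ( z - x ) ) ) <= 17
stmt 1: y := 4 + z  -- replace 0 occurrence(s) of y with (4 + z)
  => ( ( 4 * ( z - x ) ) * ( 4 * ( z - x ) ) ) <= 17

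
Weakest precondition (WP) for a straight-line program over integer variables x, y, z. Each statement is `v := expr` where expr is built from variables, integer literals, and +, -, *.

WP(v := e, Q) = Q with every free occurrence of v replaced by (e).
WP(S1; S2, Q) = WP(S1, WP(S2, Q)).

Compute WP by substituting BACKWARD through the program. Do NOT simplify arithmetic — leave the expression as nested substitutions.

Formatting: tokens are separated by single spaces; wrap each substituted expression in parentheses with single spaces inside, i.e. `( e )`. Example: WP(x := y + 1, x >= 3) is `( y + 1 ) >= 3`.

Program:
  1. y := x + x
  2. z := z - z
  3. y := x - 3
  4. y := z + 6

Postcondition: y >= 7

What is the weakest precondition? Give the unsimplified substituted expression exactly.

Answer: ( ( z - z ) + 6 ) >= 7

Derivation:
post: y >= 7
stmt 4: y := z + 6  -- replace 1 occurrence(s) of y with (z + 6)
  => ( z + 6 ) >= 7
stmt 3: y := x - 3  -- replace 0 occurrence(s) of y with (x - 3)
  => ( z + 6 ) >= 7
stmt 2: z := z - z  -- replace 1 occurrence(s) of z with (z - z)
  => ( ( z - z ) + 6 ) >= 7
stmt 1: y := x + x  -- replace 0 occurrence(s) of y with (x + x)
  => ( ( z - z ) + 6 ) >= 7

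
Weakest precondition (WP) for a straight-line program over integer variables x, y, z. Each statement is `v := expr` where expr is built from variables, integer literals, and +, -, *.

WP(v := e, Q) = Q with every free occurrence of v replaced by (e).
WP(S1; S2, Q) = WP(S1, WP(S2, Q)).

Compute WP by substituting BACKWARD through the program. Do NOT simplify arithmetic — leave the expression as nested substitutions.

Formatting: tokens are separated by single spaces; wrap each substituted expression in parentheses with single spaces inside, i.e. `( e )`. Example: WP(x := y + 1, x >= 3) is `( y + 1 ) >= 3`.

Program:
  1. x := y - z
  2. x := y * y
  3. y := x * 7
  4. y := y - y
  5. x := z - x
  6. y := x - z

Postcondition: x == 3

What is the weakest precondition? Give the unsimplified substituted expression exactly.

Answer: ( z - ( y * y ) ) == 3

Derivation:
post: x == 3
stmt 6: y := x - z  -- replace 0 occurrence(s) of y with (x - z)
  => x == 3
stmt 5: x := z - x  -- replace 1 occurrence(s) of x with (z - x)
  => ( z - x ) == 3
stmt 4: y := y - y  -- replace 0 occurrence(s) of y with (y - y)
  => ( z - x ) == 3
stmt 3: y := x * 7  -- replace 0 occurrence(s) of y with (x * 7)
  => ( z - x ) == 3
stmt 2: x := y * y  -- replace 1 occurrence(s) of x with (y * y)
  => ( z - ( y * y ) ) == 3
stmt 1: x := y - z  -- replace 0 occurrence(s) of x with (y - z)
  => ( z - ( y * y ) ) == 3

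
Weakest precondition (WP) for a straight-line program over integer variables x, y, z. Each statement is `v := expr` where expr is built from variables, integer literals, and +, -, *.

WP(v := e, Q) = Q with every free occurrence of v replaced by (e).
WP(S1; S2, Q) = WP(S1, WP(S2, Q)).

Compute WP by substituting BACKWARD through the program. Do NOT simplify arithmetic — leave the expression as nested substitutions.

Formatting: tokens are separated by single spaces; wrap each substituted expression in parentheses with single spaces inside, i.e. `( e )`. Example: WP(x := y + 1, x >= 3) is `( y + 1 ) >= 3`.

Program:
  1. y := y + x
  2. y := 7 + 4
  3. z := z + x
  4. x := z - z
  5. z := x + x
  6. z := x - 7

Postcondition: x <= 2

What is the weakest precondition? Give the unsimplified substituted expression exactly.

post: x <= 2
stmt 6: z := x - 7  -- replace 0 occurrence(s) of z with (x - 7)
  => x <= 2
stmt 5: z := x + x  -- replace 0 occurrence(s) of z with (x + x)
  => x <= 2
stmt 4: x := z - z  -- replace 1 occurrence(s) of x with (z - z)
  => ( z - z ) <= 2
stmt 3: z := z + x  -- replace 2 occurrence(s) of z with (z + x)
  => ( ( z + x ) - ( z + x ) ) <= 2
stmt 2: y := 7 + 4  -- replace 0 occurrence(s) of y with (7 + 4)
  => ( ( z + x ) - ( z + x ) ) <= 2
stmt 1: y := y + x  -- replace 0 occurrence(s) of y with (y + x)
  => ( ( z + x ) - ( z + x ) ) <= 2

Answer: ( ( z + x ) - ( z + x ) ) <= 2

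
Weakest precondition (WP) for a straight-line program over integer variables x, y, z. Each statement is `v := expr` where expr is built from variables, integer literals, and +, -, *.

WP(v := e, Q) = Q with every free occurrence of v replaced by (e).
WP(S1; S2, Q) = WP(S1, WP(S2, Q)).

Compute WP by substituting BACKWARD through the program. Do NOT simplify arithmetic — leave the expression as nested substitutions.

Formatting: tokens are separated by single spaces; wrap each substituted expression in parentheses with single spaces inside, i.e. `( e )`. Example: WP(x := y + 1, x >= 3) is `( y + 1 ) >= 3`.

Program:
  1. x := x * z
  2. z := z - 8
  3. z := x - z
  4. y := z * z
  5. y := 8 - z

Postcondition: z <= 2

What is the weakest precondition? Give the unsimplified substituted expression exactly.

post: z <= 2
stmt 5: y := 8 - z  -- replace 0 occurrence(s) of y with (8 - z)
  => z <= 2
stmt 4: y := z * z  -- replace 0 occurrence(s) of y with (z * z)
  => z <= 2
stmt 3: z := x - z  -- replace 1 occurrence(s) of z with (x - z)
  => ( x - z ) <= 2
stmt 2: z := z - 8  -- replace 1 occurrence(s) of z with (z - 8)
  => ( x - ( z - 8 ) ) <= 2
stmt 1: x := x * z  -- replace 1 occurrence(s) of x with (x * z)
  => ( ( x * z ) - ( z - 8 ) ) <= 2

Answer: ( ( x * z ) - ( z - 8 ) ) <= 2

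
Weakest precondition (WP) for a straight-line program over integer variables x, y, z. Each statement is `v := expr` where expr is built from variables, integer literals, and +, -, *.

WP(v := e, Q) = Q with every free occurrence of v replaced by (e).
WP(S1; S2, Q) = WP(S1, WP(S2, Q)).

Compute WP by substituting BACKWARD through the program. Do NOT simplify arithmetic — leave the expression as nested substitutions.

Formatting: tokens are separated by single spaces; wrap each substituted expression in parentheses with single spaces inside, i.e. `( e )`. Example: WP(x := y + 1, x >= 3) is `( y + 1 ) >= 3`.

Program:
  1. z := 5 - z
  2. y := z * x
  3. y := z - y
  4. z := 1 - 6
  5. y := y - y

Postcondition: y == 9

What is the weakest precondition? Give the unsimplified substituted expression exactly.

Answer: ( ( ( 5 - z ) - ( ( 5 - z ) * x ) ) - ( ( 5 - z ) - ( ( 5 - z ) * x ) ) ) == 9

Derivation:
post: y == 9
stmt 5: y := y - y  -- replace 1 occurrence(s) of y with (y - y)
  => ( y - y ) == 9
stmt 4: z := 1 - 6  -- replace 0 occurrence(s) of z with (1 - 6)
  => ( y - y ) == 9
stmt 3: y := z - y  -- replace 2 occurrence(s) of y with (z - y)
  => ( ( z - y ) - ( z - y ) ) == 9
stmt 2: y := z * x  -- replace 2 occurrence(s) of y with (z * x)
  => ( ( z - ( z * x ) ) - ( z - ( z * x ) ) ) == 9
stmt 1: z := 5 - z  -- replace 4 occurrence(s) of z with (5 - z)
  => ( ( ( 5 - z ) - ( ( 5 - z ) * x ) ) - ( ( 5 - z ) - ( ( 5 - z ) * x ) ) ) == 9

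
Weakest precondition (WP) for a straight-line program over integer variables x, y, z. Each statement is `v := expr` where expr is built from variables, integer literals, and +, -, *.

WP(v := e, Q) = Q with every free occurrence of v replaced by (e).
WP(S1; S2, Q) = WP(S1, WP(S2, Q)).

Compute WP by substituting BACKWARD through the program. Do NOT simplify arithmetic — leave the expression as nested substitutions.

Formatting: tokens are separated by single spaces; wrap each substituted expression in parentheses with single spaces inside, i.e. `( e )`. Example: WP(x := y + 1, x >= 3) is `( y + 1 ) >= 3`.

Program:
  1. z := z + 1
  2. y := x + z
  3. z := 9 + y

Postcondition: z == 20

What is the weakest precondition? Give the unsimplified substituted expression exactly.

post: z == 20
stmt 3: z := 9 + y  -- replace 1 occurrence(s) of z with (9 + y)
  => ( 9 + y ) == 20
stmt 2: y := x + z  -- replace 1 occurrence(s) of y with (x + z)
  => ( 9 + ( x + z ) ) == 20
stmt 1: z := z + 1  -- replace 1 occurrence(s) of z with (z + 1)
  => ( 9 + ( x + ( z + 1 ) ) ) == 20

Answer: ( 9 + ( x + ( z + 1 ) ) ) == 20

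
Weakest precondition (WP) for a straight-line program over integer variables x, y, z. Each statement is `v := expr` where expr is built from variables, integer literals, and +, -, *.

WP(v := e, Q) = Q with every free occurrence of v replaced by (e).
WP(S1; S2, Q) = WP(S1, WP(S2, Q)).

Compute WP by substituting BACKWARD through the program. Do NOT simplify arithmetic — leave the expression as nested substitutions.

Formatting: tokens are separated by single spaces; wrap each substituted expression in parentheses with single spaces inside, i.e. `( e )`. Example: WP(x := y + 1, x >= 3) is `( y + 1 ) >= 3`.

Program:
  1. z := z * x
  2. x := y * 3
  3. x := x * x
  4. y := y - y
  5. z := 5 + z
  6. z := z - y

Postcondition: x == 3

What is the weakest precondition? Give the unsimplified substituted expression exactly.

Answer: ( ( y * 3 ) * ( y * 3 ) ) == 3

Derivation:
post: x == 3
stmt 6: z := z - y  -- replace 0 occurrence(s) of z with (z - y)
  => x == 3
stmt 5: z := 5 + z  -- replace 0 occurrence(s) of z with (5 + z)
  => x == 3
stmt 4: y := y - y  -- replace 0 occurrence(s) of y with (y - y)
  => x == 3
stmt 3: x := x * x  -- replace 1 occurrence(s) of x with (x * x)
  => ( x * x ) == 3
stmt 2: x := y * 3  -- replace 2 occurrence(s) of x with (y * 3)
  => ( ( y * 3 ) * ( y * 3 ) ) == 3
stmt 1: z := z * x  -- replace 0 occurrence(s) of z with (z * x)
  => ( ( y * 3 ) * ( y * 3 ) ) == 3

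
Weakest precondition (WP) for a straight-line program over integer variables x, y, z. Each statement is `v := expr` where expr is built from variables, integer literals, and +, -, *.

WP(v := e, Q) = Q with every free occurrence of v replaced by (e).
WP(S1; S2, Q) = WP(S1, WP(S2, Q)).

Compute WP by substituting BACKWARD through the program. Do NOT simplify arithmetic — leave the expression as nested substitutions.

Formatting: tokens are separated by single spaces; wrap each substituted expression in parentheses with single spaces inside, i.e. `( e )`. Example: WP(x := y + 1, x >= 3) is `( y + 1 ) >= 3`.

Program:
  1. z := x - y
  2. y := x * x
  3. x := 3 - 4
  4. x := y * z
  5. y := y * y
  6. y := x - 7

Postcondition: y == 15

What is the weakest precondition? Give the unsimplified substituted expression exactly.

post: y == 15
stmt 6: y := x - 7  -- replace 1 occurrence(s) of y with (x - 7)
  => ( x - 7 ) == 15
stmt 5: y := y * y  -- replace 0 occurrence(s) of y with (y * y)
  => ( x - 7 ) == 15
stmt 4: x := y * z  -- replace 1 occurrence(s) of x with (y * z)
  => ( ( y * z ) - 7 ) == 15
stmt 3: x := 3 - 4  -- replace 0 occurrence(s) of x with (3 - 4)
  => ( ( y * z ) - 7 ) == 15
stmt 2: y := x * x  -- replace 1 occurrence(s) of y with (x * x)
  => ( ( ( x * x ) * z ) - 7 ) == 15
stmt 1: z := x - y  -- replace 1 occurrence(s) of z with (x - y)
  => ( ( ( x * x ) * ( x - y ) ) - 7 ) == 15

Answer: ( ( ( x * x ) * ( x - y ) ) - 7 ) == 15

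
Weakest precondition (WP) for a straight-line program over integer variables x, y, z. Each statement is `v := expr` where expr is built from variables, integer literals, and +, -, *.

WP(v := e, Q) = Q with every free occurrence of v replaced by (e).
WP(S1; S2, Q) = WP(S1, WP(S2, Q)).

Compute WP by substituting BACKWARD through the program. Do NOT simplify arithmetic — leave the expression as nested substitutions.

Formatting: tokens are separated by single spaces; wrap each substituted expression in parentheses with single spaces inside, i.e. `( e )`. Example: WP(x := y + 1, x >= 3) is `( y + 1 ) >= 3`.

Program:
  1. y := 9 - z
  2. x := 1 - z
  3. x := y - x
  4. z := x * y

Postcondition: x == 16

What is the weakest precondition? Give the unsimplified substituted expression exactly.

post: x == 16
stmt 4: z := x * y  -- replace 0 occurrence(s) of z with (x * y)
  => x == 16
stmt 3: x := y - x  -- replace 1 occurrence(s) of x with (y - x)
  => ( y - x ) == 16
stmt 2: x := 1 - z  -- replace 1 occurrence(s) of x with (1 - z)
  => ( y - ( 1 - z ) ) == 16
stmt 1: y := 9 - z  -- replace 1 occurrence(s) of y with (9 - z)
  => ( ( 9 - z ) - ( 1 - z ) ) == 16

Answer: ( ( 9 - z ) - ( 1 - z ) ) == 16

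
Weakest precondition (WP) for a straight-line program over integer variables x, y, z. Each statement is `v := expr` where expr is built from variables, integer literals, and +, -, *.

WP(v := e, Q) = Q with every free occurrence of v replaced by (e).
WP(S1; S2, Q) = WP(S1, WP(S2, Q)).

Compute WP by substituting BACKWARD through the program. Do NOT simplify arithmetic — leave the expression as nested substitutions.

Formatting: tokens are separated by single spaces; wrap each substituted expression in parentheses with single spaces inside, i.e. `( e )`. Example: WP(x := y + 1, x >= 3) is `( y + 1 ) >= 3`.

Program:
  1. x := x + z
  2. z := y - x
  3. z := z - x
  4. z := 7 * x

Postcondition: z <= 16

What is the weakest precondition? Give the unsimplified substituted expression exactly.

Answer: ( 7 * ( x + z ) ) <= 16

Derivation:
post: z <= 16
stmt 4: z := 7 * x  -- replace 1 occurrence(s) of z with (7 * x)
  => ( 7 * x ) <= 16
stmt 3: z := z - x  -- replace 0 occurrence(s) of z with (z - x)
  => ( 7 * x ) <= 16
stmt 2: z := y - x  -- replace 0 occurrence(s) of z with (y - x)
  => ( 7 * x ) <= 16
stmt 1: x := x + z  -- replace 1 occurrence(s) of x with (x + z)
  => ( 7 * ( x + z ) ) <= 16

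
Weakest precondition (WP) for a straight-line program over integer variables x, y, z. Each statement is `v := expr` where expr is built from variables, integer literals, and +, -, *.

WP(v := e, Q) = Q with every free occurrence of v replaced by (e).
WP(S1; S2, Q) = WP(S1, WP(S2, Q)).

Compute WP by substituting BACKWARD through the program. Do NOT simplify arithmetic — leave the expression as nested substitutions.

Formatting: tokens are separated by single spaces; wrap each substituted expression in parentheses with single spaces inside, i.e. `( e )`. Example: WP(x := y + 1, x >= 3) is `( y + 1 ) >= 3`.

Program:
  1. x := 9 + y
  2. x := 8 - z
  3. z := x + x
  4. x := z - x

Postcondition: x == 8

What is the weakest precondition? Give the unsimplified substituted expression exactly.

Answer: ( ( ( 8 - z ) + ( 8 - z ) ) - ( 8 - z ) ) == 8

Derivation:
post: x == 8
stmt 4: x := z - x  -- replace 1 occurrence(s) of x with (z - x)
  => ( z - x ) == 8
stmt 3: z := x + x  -- replace 1 occurrence(s) of z with (x + x)
  => ( ( x + x ) - x ) == 8
stmt 2: x := 8 - z  -- replace 3 occurrence(s) of x with (8 - z)
  => ( ( ( 8 - z ) + ( 8 - z ) ) - ( 8 - z ) ) == 8
stmt 1: x := 9 + y  -- replace 0 occurrence(s) of x with (9 + y)
  => ( ( ( 8 - z ) + ( 8 - z ) ) - ( 8 - z ) ) == 8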